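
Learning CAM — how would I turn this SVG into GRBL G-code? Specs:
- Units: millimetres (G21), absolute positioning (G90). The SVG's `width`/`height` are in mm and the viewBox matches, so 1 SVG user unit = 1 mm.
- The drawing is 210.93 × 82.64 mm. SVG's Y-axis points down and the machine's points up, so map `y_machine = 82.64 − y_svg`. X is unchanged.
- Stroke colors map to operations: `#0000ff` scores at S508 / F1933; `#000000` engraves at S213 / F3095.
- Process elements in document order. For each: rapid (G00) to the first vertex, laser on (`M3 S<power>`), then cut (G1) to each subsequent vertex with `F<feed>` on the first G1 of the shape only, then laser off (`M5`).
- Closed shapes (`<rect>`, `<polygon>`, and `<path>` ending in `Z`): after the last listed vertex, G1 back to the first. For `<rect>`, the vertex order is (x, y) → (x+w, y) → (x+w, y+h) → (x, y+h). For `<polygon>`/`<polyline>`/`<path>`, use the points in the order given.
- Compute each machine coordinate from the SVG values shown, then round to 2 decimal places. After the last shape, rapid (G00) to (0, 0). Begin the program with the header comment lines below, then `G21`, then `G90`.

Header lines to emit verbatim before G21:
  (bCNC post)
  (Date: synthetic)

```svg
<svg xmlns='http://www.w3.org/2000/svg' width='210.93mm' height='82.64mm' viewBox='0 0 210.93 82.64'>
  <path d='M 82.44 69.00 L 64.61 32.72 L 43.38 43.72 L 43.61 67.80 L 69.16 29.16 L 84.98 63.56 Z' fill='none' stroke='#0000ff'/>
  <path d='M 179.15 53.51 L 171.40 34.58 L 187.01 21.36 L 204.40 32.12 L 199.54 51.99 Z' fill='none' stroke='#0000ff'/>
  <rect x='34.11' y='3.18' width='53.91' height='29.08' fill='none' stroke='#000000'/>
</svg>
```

1 u = 1 mm; y_m = 82.64 − y.

[1] `<path>` closed polygon, #0000ff→score S508 F1933: (82.44,13.64) → (64.61,49.92) → (43.38,38.92) → (43.61,14.84) → (69.16,53.48) → (84.98,19.08) → (82.44,13.64) (closed)

[2] `<path>` regular polygon, #0000ff→score S508 F1933: (179.15,29.13) → (171.40,48.06) → (187.01,61.28) → (204.40,50.52) → (199.54,30.65) → (179.15,29.13) (closed)

[3] `<rect>` rectangle, #000000→engrave S213 F3095: (34.11,79.46) → (88.02,79.46) → (88.02,50.38) → (34.11,50.38) → (34.11,79.46) (closed)

(bCNC post)
(Date: synthetic)
G21
G90
G00 X82.44 Y13.64
M3 S508
G1 X64.61 Y49.92 F1933
G1 X43.38 Y38.92
G1 X43.61 Y14.84
G1 X69.16 Y53.48
G1 X84.98 Y19.08
G1 X82.44 Y13.64
M5
G00 X179.15 Y29.13
M3 S508
G1 X171.40 Y48.06 F1933
G1 X187.01 Y61.28
G1 X204.40 Y50.52
G1 X199.54 Y30.65
G1 X179.15 Y29.13
M5
G00 X34.11 Y79.46
M3 S213
G1 X88.02 Y79.46 F3095
G1 X88.02 Y50.38
G1 X34.11 Y50.38
G1 X34.11 Y79.46
M5
G00 X0.00 Y0.00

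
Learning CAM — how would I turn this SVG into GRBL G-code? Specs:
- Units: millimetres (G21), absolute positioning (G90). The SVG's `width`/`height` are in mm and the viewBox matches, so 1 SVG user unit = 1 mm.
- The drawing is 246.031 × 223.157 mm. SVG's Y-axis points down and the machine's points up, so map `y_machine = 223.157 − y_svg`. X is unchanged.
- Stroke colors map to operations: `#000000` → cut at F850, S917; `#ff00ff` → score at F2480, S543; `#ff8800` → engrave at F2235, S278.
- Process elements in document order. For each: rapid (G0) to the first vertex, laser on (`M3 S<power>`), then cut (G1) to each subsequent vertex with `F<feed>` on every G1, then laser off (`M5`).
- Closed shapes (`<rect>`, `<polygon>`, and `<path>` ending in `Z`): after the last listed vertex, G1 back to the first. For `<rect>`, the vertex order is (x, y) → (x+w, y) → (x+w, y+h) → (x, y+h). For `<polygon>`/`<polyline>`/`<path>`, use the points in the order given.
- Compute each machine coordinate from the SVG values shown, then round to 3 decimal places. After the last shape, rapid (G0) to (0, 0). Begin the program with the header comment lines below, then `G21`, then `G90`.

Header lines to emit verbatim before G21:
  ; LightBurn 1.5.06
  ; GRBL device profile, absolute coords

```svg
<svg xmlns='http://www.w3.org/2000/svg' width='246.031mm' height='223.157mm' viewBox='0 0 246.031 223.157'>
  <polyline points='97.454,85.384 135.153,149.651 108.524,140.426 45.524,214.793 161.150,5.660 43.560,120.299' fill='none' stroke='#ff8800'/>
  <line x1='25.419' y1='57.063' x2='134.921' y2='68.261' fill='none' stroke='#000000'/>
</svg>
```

; LightBurn 1.5.06
; GRBL device profile, absolute coords
G21
G90
G0 X97.454 Y137.773
M3 S278
G1 X135.153 Y73.506 F2235
G1 X108.524 Y82.731 F2235
G1 X45.524 Y8.364 F2235
G1 X161.150 Y217.497 F2235
G1 X43.560 Y102.858 F2235
M5
G0 X25.419 Y166.094
M3 S917
G1 X134.921 Y154.896 F850
M5
G0 X0.000 Y0.000

viewBox `0 0 246.031 223.157` with mm width/height → 1 unit = 1 mm. Flip: y_m = 223.157 − y_svg.

**Shape 1** — `<polyline>` open polyline, stroke `#ff8800` → engrave (S278, F2235). Machine vertices: (97.454,137.773) → (135.153,73.506) → (108.524,82.731) → (45.524,8.364) → (161.150,217.497) → (43.560,102.858). Open path.

**Shape 2** — `<line>` line segment, stroke `#000000` → cut (S917, F850). Machine vertices: (25.419,166.094) → (134.921,154.896). Open path.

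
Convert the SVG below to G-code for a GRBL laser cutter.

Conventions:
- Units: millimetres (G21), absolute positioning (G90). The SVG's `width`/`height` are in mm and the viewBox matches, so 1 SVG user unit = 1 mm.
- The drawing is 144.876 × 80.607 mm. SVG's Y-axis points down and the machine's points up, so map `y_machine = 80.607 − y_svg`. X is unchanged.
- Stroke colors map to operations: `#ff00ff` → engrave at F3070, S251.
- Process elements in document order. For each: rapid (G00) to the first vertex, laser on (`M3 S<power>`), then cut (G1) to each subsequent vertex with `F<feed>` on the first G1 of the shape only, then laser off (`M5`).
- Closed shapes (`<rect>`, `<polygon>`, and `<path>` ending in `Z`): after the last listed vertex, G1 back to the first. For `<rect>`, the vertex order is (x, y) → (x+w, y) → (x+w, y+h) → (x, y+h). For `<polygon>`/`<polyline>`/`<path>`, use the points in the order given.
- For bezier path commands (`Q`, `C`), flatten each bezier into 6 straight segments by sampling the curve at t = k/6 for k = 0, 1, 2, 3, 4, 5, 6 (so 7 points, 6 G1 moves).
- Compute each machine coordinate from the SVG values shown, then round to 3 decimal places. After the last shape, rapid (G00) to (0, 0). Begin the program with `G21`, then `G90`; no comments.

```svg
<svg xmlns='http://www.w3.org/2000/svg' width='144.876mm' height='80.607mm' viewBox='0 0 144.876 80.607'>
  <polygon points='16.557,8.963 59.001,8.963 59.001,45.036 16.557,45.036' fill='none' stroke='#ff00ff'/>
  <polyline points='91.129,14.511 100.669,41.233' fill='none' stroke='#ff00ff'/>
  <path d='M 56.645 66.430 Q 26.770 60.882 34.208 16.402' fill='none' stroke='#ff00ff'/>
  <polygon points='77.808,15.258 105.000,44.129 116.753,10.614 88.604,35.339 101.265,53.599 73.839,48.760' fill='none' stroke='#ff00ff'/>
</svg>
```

G21
G90
G00 X16.557 Y71.644
M3 S251
G1 X59.001 Y71.644 F3070
G1 X59.001 Y35.571
G1 X16.557 Y35.571
G1 X16.557 Y71.644
M5
G00 X91.129 Y66.096
M3 S251
G1 X100.669 Y39.374 F3070
M5
G00 X56.645 Y14.177
M3 S251
G1 X47.723 Y17.108 F3070
G1 X40.874 Y22.201
G1 X36.098 Y29.458
G1 X33.395 Y38.877
G1 X32.765 Y50.460
G1 X34.208 Y64.205
M5
G00 X77.808 Y65.349
M3 S251
G1 X105.000 Y36.478 F3070
G1 X116.753 Y69.993
G1 X88.604 Y45.268
G1 X101.265 Y27.008
G1 X73.839 Y31.847
G1 X77.808 Y65.349
M5
G00 X0.000 Y0.000

viewBox `0 0 144.876 80.607` with mm width/height → 1 unit = 1 mm. Flip: y_m = 80.607 − y_svg.

**Shape 1** — `<polygon>` rectangle, stroke `#ff00ff` → engrave (S251, F3070). Machine vertices: (16.557,71.644) → (59.001,71.644) → (59.001,35.571) → (16.557,35.571) → (16.557,71.644). Closed: final G1 returns to the first vertex.

**Shape 2** — `<polyline>` line segment, stroke `#ff00ff` → engrave (S251, F3070). Machine vertices: (91.129,66.096) → (100.669,39.374). Open path.

**Shape 3** — `<path>` quadratic bezier, stroke `#ff00ff` → engrave (S251, F3070). Control points (SVG): P0=(56.645,66.430), P1=(26.770,60.882), P2=(34.208,16.402); sampled at t=k/6. Machine vertices: (56.645,14.177) → (47.723,17.108) → (40.874,22.201) → (36.098,29.458) → (33.395,38.877) → (32.765,50.460) → (34.208,64.205). Open path.

**Shape 4** — `<polygon>` closed polygon, stroke `#ff00ff` → engrave (S251, F3070). Machine vertices: (77.808,65.349) → (105.000,36.478) → (116.753,69.993) → (88.604,45.268) → (101.265,27.008) → (73.839,31.847) → (77.808,65.349). Closed: final G1 returns to the first vertex.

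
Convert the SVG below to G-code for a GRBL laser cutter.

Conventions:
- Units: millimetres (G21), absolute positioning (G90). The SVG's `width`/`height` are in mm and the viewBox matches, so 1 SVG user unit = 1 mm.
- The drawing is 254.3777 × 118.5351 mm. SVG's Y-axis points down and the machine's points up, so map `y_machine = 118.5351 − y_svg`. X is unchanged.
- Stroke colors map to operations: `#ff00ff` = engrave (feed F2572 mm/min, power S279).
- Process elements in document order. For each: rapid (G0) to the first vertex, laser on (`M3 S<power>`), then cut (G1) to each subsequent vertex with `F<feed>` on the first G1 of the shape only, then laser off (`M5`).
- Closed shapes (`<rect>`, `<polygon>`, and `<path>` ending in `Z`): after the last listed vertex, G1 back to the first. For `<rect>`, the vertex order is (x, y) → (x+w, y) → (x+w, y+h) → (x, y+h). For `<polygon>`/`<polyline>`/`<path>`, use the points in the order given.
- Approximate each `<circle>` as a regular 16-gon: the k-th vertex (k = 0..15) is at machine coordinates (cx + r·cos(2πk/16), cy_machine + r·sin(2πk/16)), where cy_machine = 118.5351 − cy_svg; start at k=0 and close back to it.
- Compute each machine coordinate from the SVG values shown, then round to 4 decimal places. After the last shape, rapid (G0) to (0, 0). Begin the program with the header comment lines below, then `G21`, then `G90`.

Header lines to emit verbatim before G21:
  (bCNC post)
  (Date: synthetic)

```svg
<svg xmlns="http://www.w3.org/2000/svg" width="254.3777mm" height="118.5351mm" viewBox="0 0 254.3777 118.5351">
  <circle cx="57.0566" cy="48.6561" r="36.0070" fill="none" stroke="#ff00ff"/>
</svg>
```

1 u = 1 mm; y_m = 118.5351 − y.

[1] `<circle>` circle, #ff00ff→engrave S279 F2572: (93.0636,69.8790) → (90.3227,83.6583) → (82.5174,95.3398) → (70.8359,103.1451) → (57.0566,105.8860) → (43.2773,103.1451) → (31.5958,95.3398) → (23.7905,83.6583) → (21.0496,69.8790) → (23.7905,56.0997) → (31.5958,44.4182) → (43.2773,36.6129) → (57.0566,33.8720) → (70.8359,36.6129) → (82.5174,44.4182) → (90.3227,56.0997) → (93.0636,69.8790) (closed)

(bCNC post)
(Date: synthetic)
G21
G90
G0 X93.0636 Y69.8790
M3 S279
G1 X90.3227 Y83.6583 F2572
G1 X82.5174 Y95.3398
G1 X70.8359 Y103.1451
G1 X57.0566 Y105.8860
G1 X43.2773 Y103.1451
G1 X31.5958 Y95.3398
G1 X23.7905 Y83.6583
G1 X21.0496 Y69.8790
G1 X23.7905 Y56.0997
G1 X31.5958 Y44.4182
G1 X43.2773 Y36.6129
G1 X57.0566 Y33.8720
G1 X70.8359 Y36.6129
G1 X82.5174 Y44.4182
G1 X90.3227 Y56.0997
G1 X93.0636 Y69.8790
M5
G0 X0.0000 Y0.0000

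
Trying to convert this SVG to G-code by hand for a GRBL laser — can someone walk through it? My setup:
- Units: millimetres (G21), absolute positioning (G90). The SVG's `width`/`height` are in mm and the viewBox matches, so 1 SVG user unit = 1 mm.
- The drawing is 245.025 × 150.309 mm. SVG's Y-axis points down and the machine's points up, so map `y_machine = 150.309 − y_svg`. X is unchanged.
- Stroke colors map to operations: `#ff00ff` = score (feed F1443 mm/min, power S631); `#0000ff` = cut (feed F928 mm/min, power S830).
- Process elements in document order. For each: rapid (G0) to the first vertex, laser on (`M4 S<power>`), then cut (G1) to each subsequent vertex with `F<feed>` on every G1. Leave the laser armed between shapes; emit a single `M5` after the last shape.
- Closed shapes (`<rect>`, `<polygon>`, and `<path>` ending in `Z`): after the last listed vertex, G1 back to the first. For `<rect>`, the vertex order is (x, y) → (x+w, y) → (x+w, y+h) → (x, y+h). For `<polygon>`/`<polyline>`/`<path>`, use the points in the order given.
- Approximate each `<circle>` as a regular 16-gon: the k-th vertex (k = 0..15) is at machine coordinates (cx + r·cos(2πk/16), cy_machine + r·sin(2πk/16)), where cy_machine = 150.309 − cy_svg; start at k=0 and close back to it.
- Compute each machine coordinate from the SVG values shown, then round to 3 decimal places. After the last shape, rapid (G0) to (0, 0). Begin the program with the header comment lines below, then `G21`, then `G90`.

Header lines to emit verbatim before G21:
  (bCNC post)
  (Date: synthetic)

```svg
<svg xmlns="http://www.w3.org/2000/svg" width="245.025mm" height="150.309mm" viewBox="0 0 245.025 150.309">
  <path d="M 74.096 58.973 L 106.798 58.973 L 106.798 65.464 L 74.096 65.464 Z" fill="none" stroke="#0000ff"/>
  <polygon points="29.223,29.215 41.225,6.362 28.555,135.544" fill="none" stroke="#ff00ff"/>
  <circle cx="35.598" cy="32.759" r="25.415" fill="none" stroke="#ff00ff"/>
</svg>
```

1 u = 1 mm; y_m = 150.309 − y.

[1] `<path>` rectangle, #0000ff→cut S830 F928: (74.096,91.336) → (106.798,91.336) → (106.798,84.845) → (74.096,84.845) → (74.096,91.336) (closed)

[2] `<polygon>` closed polygon, #ff00ff→score S631 F1443: (29.223,121.094) → (41.225,143.947) → (28.555,14.765) → (29.223,121.094) (closed)

[3] `<circle>` circle, #ff00ff→score S631 F1443: (61.013,117.550) → (59.078,127.276) → (53.569,135.521) → (45.324,141.030) → (35.598,142.965) → (25.872,141.030) → (17.627,135.521) → (12.118,127.276) → (10.183,117.550) → (12.118,107.824) → (17.627,99.579) → (25.872,94.070) → (35.598,92.135) → (45.324,94.070) → (53.569,99.579) → (59.078,107.824) → (61.013,117.550) (closed)

(bCNC post)
(Date: synthetic)
G21
G90
G0 X74.096 Y91.336
M4 S830
G1 X106.798 Y91.336 F928
G1 X106.798 Y84.845 F928
G1 X74.096 Y84.845 F928
G1 X74.096 Y91.336 F928
G0 X29.223 Y121.094
M4 S631
G1 X41.225 Y143.947 F1443
G1 X28.555 Y14.765 F1443
G1 X29.223 Y121.094 F1443
G0 X61.013 Y117.550
M4 S631
G1 X59.078 Y127.276 F1443
G1 X53.569 Y135.521 F1443
G1 X45.324 Y141.030 F1443
G1 X35.598 Y142.965 F1443
G1 X25.872 Y141.030 F1443
G1 X17.627 Y135.521 F1443
G1 X12.118 Y127.276 F1443
G1 X10.183 Y117.550 F1443
G1 X12.118 Y107.824 F1443
G1 X17.627 Y99.579 F1443
G1 X25.872 Y94.070 F1443
G1 X35.598 Y92.135 F1443
G1 X45.324 Y94.070 F1443
G1 X53.569 Y99.579 F1443
G1 X59.078 Y107.824 F1443
G1 X61.013 Y117.550 F1443
M5
G0 X0.000 Y0.000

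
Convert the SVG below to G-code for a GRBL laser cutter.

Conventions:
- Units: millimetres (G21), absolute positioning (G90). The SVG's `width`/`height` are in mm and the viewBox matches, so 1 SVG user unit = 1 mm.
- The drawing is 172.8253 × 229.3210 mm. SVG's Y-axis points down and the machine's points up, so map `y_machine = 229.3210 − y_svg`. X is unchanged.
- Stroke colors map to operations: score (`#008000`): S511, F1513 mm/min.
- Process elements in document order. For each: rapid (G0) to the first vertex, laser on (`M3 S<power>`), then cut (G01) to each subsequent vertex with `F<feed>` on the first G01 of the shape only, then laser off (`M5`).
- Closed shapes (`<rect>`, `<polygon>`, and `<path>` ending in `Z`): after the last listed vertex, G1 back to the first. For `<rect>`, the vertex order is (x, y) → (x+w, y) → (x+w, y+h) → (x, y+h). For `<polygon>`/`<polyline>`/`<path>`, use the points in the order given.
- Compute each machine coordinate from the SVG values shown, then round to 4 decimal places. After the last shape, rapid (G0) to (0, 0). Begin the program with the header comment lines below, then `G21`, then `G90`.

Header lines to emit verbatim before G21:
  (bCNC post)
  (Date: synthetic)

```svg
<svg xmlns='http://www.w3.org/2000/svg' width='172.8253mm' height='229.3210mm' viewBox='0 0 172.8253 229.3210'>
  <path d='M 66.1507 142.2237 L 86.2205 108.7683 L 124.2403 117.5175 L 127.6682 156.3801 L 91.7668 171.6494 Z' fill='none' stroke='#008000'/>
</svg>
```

viewBox `0 0 172.8253 229.3210` with mm width/height → 1 unit = 1 mm. Flip: y_m = 229.3210 − y_svg.

**Shape 1** — `<path>` regular polygon, stroke `#008000` → score (S511, F1513). Machine vertices: (66.1507,87.0973) → (86.2205,120.5527) → (124.2403,111.8035) → (127.6682,72.9409) → (91.7668,57.6716) → (66.1507,87.0973). Closed: final G1 returns to the first vertex.

(bCNC post)
(Date: synthetic)
G21
G90
G0 X66.1507 Y87.0973
M3 S511
G01 X86.2205 Y120.5527 F1513
G01 X124.2403 Y111.8035
G01 X127.6682 Y72.9409
G01 X91.7668 Y57.6716
G01 X66.1507 Y87.0973
M5
G0 X0.0000 Y0.0000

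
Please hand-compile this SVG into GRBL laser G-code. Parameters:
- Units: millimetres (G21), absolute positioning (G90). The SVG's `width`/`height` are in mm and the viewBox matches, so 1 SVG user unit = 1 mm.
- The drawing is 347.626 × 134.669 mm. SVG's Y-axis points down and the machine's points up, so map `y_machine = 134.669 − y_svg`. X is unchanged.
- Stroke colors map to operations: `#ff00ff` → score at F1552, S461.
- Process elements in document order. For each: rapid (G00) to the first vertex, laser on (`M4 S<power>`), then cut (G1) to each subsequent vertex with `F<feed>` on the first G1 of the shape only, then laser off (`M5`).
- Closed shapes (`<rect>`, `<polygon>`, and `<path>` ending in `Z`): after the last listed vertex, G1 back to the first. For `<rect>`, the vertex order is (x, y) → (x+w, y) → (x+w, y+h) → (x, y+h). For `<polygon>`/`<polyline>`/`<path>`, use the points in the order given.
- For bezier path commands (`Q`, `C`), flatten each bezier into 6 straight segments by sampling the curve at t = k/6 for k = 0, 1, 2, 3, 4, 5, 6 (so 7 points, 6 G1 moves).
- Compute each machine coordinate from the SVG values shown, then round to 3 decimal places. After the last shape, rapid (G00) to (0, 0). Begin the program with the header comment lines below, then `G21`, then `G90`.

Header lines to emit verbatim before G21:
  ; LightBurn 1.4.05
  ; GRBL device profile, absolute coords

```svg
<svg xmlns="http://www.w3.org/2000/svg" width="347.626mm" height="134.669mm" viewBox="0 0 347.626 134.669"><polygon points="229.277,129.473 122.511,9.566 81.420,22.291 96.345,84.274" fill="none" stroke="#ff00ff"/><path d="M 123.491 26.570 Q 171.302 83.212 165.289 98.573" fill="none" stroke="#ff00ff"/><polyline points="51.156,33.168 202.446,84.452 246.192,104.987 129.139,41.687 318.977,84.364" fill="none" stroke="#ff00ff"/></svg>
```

1 u = 1 mm; y_m = 134.669 − y.

[1] `<polygon>` closed polygon, #ff00ff→score S461 F1552: (229.277,5.196) → (122.511,125.103) → (81.420,112.378) → (96.345,50.395) → (229.277,5.196) (closed)

[2] `<path>` quadratic bezier, #ff00ff→score S461 F1552: (123.491,108.099) → (137.933,90.365) → (149.385,74.924) → (157.846,61.777) → (163.317,50.923) → (165.798,42.363) → (165.289,36.096)

[3] `<polyline>` open polyline, #ff00ff→score S461 F1552: (51.156,101.501) → (202.446,50.217) → (246.192,29.682) → (129.139,92.982) → (318.977,50.305)

; LightBurn 1.4.05
; GRBL device profile, absolute coords
G21
G90
G00 X229.277 Y5.196
M4 S461
G1 X122.511 Y125.103 F1552
G1 X81.420 Y112.378
G1 X96.345 Y50.395
G1 X229.277 Y5.196
M5
G00 X123.491 Y108.099
M4 S461
G1 X137.933 Y90.365 F1552
G1 X149.385 Y74.924
G1 X157.846 Y61.777
G1 X163.317 Y50.923
G1 X165.798 Y42.363
G1 X165.289 Y36.096
M5
G00 X51.156 Y101.501
M4 S461
G1 X202.446 Y50.217 F1552
G1 X246.192 Y29.682
G1 X129.139 Y92.982
G1 X318.977 Y50.305
M5
G00 X0.000 Y0.000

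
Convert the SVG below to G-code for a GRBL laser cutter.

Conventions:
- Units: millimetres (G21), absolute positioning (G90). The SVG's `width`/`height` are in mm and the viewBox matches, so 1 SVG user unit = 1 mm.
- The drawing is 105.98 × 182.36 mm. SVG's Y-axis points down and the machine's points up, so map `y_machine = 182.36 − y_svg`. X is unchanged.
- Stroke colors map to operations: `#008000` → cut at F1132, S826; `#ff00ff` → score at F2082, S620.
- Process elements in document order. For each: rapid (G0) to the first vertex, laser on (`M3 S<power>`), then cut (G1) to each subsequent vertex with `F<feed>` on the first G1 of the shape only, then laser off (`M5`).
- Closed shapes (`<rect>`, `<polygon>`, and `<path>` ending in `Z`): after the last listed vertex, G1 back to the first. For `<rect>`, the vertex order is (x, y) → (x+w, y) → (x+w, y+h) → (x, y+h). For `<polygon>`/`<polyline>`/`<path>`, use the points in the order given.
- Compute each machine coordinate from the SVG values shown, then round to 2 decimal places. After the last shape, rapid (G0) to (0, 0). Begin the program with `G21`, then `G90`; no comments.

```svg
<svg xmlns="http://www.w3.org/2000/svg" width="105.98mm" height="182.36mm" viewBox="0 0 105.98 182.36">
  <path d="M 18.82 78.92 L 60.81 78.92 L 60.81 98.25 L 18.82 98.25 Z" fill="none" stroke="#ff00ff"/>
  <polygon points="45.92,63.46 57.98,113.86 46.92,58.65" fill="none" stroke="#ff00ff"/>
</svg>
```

viewBox `0 0 105.98 182.36` with mm width/height → 1 unit = 1 mm. Flip: y_m = 182.36 − y_svg.

**Shape 1** — `<path>` rectangle, stroke `#ff00ff` → score (S620, F2082). Machine vertices: (18.82,103.44) → (60.81,103.44) → (60.81,84.11) → (18.82,84.11) → (18.82,103.44). Closed: final G1 returns to the first vertex.

**Shape 2** — `<polygon>` closed polygon, stroke `#ff00ff` → score (S620, F2082). Machine vertices: (45.92,118.90) → (57.98,68.50) → (46.92,123.71) → (45.92,118.90). Closed: final G1 returns to the first vertex.

G21
G90
G0 X18.82 Y103.44
M3 S620
G1 X60.81 Y103.44 F2082
G1 X60.81 Y84.11
G1 X18.82 Y84.11
G1 X18.82 Y103.44
M5
G0 X45.92 Y118.90
M3 S620
G1 X57.98 Y68.50 F2082
G1 X46.92 Y123.71
G1 X45.92 Y118.90
M5
G0 X0.00 Y0.00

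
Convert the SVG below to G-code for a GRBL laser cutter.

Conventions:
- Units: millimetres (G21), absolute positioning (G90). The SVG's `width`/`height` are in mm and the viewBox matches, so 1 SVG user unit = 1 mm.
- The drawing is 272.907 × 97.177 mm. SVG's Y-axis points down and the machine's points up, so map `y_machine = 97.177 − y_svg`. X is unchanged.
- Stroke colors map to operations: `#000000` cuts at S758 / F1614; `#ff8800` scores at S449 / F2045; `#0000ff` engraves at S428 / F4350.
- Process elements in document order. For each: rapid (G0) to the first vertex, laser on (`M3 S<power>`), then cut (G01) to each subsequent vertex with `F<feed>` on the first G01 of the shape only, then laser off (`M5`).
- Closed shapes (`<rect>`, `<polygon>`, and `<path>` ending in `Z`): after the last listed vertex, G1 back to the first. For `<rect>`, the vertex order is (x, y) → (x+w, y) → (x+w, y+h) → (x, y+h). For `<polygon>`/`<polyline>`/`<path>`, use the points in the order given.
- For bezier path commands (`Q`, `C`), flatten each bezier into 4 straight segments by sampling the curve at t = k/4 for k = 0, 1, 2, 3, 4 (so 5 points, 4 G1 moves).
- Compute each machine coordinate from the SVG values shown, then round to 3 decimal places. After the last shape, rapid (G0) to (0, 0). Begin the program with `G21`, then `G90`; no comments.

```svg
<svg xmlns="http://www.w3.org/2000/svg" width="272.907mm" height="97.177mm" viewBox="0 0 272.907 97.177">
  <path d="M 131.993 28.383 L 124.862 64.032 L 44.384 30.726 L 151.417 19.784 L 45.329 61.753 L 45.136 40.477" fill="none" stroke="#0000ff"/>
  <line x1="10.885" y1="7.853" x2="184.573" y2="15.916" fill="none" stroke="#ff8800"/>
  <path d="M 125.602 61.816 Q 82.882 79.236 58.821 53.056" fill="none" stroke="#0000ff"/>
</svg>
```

Since the viewBox matches the mm dimensions, user units are millimetres directly. The only transform is the Y-flip y_m = 97.177 − y_svg.

Shape 1 is a open polyline drawn with `<path>`. Its stroke #0000ff means engrave at S428, F4350. After flipping Y the toolpath is (131.993,68.794) → (124.862,33.145) → (44.384,66.451) → (151.417,77.393) → (45.329,35.424) → (45.136,56.700).

Shape 2 is a line segment drawn with `<line>`. Its stroke #ff8800 means score at S449, F2045. After flipping Y the toolpath is (10.885,89.324) → (184.573,81.261).

Shape 3 is a quadratic bezier drawn with `<path>`. Its stroke #0000ff means engrave at S428, F4350. After flipping Y the toolpath is (125.602,35.361) → (105.408,29.376) → (87.547,28.841) → (72.018,33.756) → (58.821,44.121).

G21
G90
G0 X131.993 Y68.794
M3 S428
G01 X124.862 Y33.145 F4350
G01 X44.384 Y66.451
G01 X151.417 Y77.393
G01 X45.329 Y35.424
G01 X45.136 Y56.700
M5
G0 X10.885 Y89.324
M3 S449
G01 X184.573 Y81.261 F2045
M5
G0 X125.602 Y35.361
M3 S428
G01 X105.408 Y29.376 F4350
G01 X87.547 Y28.841
G01 X72.018 Y33.756
G01 X58.821 Y44.121
M5
G0 X0.000 Y0.000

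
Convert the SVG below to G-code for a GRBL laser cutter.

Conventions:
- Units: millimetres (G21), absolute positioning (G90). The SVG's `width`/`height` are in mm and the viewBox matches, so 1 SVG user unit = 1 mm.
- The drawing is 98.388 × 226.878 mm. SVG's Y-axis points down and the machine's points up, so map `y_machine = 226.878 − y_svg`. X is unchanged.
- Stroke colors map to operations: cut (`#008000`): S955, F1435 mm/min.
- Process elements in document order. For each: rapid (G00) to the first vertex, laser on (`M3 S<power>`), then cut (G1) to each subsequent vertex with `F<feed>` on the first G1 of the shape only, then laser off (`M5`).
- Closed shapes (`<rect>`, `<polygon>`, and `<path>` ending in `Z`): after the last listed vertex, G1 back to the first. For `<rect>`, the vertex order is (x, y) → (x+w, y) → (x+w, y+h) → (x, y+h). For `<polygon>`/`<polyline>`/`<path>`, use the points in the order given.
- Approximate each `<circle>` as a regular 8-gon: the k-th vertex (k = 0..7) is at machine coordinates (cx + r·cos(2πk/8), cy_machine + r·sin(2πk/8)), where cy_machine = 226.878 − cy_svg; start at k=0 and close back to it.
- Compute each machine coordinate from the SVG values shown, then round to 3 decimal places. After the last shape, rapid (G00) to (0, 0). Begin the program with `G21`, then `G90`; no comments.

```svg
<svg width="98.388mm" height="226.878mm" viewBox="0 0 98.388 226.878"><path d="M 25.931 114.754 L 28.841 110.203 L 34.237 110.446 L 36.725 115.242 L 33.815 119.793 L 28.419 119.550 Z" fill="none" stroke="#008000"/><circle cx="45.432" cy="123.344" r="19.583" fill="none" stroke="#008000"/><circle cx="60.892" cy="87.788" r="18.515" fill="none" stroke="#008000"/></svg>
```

G21
G90
G00 X25.931 Y112.124
M3 S955
G1 X28.841 Y116.675 F1435
G1 X34.237 Y116.432
G1 X36.725 Y111.636
G1 X33.815 Y107.085
G1 X28.419 Y107.328
G1 X25.931 Y112.124
M5
G00 X65.015 Y103.534
M3 S955
G1 X59.279 Y117.381 F1435
G1 X45.432 Y123.117
G1 X31.585 Y117.381
G1 X25.849 Y103.534
G1 X31.585 Y89.687
G1 X45.432 Y83.951
G1 X59.279 Y89.687
G1 X65.015 Y103.534
M5
G00 X79.407 Y139.090
M3 S955
G1 X73.984 Y152.182 F1435
G1 X60.892 Y157.605
G1 X47.800 Y152.182
G1 X42.377 Y139.090
G1 X47.800 Y125.998
G1 X60.892 Y120.575
G1 X73.984 Y125.998
G1 X79.407 Y139.090
M5
G00 X0.000 Y0.000

Since the viewBox matches the mm dimensions, user units are millimetres directly. The only transform is the Y-flip y_m = 226.878 − y_svg.

Shape 1 is a regular polygon drawn with `<path>`. Its stroke #008000 means cut at S955, F1435. After flipping Y the toolpath is (25.931,112.124) → (28.841,116.675) → (34.237,116.432) → (36.725,111.636) → (33.815,107.085) → (28.419,107.328) → (25.931,112.124), returning to the start.

Shape 2 is a circle drawn with `<circle>`. Its stroke #008000 means cut at S955, F1435. After flipping Y the toolpath is (65.015,103.534) → (59.279,117.381) → (45.432,123.117) → (31.585,117.381) → (25.849,103.534) → (31.585,89.687) → (45.432,83.951) → (59.279,89.687) → (65.015,103.534), returning to the start.

Shape 3 is a circle drawn with `<circle>`. Its stroke #008000 means cut at S955, F1435. After flipping Y the toolpath is (79.407,139.090) → (73.984,152.182) → (60.892,157.605) → (47.800,152.182) → (42.377,139.090) → (47.800,125.998) → (60.892,120.575) → (73.984,125.998) → (79.407,139.090), returning to the start.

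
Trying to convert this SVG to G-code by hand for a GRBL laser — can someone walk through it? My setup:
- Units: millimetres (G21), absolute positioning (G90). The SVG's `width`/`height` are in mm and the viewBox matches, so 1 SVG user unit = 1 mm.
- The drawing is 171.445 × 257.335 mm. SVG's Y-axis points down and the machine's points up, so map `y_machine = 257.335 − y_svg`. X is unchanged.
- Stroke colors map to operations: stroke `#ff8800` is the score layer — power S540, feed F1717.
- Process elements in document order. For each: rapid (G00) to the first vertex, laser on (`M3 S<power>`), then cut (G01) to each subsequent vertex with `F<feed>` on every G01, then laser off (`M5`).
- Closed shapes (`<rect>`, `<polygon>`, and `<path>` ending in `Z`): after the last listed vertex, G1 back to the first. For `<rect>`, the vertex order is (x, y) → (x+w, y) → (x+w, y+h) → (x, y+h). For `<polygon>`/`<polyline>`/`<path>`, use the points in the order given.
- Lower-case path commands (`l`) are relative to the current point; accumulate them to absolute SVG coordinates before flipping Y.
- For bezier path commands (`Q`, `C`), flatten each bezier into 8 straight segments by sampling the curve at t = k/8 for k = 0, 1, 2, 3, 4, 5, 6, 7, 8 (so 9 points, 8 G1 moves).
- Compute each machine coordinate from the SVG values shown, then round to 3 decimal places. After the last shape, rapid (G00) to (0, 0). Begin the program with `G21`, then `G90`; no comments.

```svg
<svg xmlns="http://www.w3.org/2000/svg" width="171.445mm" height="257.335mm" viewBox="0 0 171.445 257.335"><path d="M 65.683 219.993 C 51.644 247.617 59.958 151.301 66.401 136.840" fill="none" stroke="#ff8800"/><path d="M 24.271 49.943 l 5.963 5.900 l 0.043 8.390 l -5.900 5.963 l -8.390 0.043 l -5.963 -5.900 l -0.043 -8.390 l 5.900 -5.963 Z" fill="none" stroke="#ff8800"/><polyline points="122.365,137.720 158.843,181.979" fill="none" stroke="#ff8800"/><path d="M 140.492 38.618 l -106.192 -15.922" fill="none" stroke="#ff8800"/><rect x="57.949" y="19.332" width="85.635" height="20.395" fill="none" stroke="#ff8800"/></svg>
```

Since the viewBox matches the mm dimensions, user units are millimetres directly. The only transform is the Y-flip y_m = 257.335 − y_svg.

Shape 1 is a cubic bezier drawn with `<path>`. Its stroke #ff8800 means score at S540, F1717. After flipping Y the toolpath is (65.683,37.342) → (61.419,32.391) → (58.966,36.647) → (58.042,47.700) → (58.361,63.137) → (59.641,80.546) → (61.596,97.517) → (63.944,111.637) → (66.401,120.495).

Shape 2 is a regular polygon drawn with `<path>`. Its stroke #ff8800 means score at S540, F1717. After flipping Y the toolpath is (24.271,207.392) → (30.234,201.492) → (30.277,193.102) → (24.377,187.139) → (15.987,187.096) → (10.024,192.996) → (9.981,201.386) → (15.881,207.349) → (24.271,207.392), returning to the start.

Shape 3 is a line segment drawn with `<polyline>`. Its stroke #ff8800 means score at S540, F1717. After flipping Y the toolpath is (122.365,119.615) → (158.843,75.356).

Shape 4 is a line segment drawn with `<path>`. Its stroke #ff8800 means score at S540, F1717. After flipping Y the toolpath is (140.492,218.717) → (34.300,234.639).

Shape 5 is a rectangle drawn with `<rect>`. Its stroke #ff8800 means score at S540, F1717. After flipping Y the toolpath is (57.949,238.003) → (143.584,238.003) → (143.584,217.608) → (57.949,217.608) → (57.949,238.003), returning to the start.

G21
G90
G00 X65.683 Y37.342
M3 S540
G01 X61.419 Y32.391 F1717
G01 X58.966 Y36.647 F1717
G01 X58.042 Y47.700 F1717
G01 X58.361 Y63.137 F1717
G01 X59.641 Y80.546 F1717
G01 X61.596 Y97.517 F1717
G01 X63.944 Y111.637 F1717
G01 X66.401 Y120.495 F1717
M5
G00 X24.271 Y207.392
M3 S540
G01 X30.234 Y201.492 F1717
G01 X30.277 Y193.102 F1717
G01 X24.377 Y187.139 F1717
G01 X15.987 Y187.096 F1717
G01 X10.024 Y192.996 F1717
G01 X9.981 Y201.386 F1717
G01 X15.881 Y207.349 F1717
G01 X24.271 Y207.392 F1717
M5
G00 X122.365 Y119.615
M3 S540
G01 X158.843 Y75.356 F1717
M5
G00 X140.492 Y218.717
M3 S540
G01 X34.300 Y234.639 F1717
M5
G00 X57.949 Y238.003
M3 S540
G01 X143.584 Y238.003 F1717
G01 X143.584 Y217.608 F1717
G01 X57.949 Y217.608 F1717
G01 X57.949 Y238.003 F1717
M5
G00 X0.000 Y0.000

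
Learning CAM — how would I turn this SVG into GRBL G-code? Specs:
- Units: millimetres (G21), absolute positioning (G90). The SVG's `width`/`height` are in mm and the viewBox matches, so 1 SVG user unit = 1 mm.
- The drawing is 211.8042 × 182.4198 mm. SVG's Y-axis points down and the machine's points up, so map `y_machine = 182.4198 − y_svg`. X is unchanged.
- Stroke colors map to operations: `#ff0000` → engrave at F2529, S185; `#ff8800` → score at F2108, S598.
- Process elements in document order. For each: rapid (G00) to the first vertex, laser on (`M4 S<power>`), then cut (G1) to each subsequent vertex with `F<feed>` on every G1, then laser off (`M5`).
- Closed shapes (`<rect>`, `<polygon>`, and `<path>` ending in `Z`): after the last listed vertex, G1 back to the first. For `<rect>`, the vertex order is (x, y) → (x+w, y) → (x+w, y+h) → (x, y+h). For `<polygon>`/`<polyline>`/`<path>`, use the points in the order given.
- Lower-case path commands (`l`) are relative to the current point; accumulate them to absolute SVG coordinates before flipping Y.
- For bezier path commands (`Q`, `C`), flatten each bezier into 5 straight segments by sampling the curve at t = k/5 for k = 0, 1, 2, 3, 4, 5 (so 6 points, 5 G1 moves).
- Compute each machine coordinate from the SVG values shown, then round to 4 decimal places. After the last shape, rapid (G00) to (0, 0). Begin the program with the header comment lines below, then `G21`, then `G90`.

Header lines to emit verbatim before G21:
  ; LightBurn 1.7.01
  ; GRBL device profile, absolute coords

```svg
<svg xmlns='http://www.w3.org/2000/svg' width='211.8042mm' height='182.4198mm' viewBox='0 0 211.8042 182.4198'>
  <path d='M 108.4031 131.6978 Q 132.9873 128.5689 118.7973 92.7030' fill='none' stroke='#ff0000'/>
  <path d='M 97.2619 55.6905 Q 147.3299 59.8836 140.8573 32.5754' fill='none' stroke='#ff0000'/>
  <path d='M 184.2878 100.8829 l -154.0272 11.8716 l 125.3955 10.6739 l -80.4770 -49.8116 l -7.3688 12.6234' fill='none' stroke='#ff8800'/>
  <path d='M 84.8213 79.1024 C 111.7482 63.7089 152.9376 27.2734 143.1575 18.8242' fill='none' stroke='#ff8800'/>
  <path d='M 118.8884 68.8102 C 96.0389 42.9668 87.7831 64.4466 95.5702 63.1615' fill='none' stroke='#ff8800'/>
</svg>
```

; LightBurn 1.7.01
; GRBL device profile, absolute coords
G21
G90
G00 X108.4031 Y50.7220
M4 S185
G1 X116.6858 Y53.2830 F2529
G1 X121.8666 Y58.4630 F2529
G1 X123.9454 Y66.2620 F2529
G1 X122.9223 Y76.6799 F2529
G1 X118.7973 Y89.7168 F2529
M5
G00 X97.2619 Y126.7293
M4 S185
G1 X115.0275 Y126.3121 F2529
G1 X128.2698 Y128.4150 F2529
G1 X136.9889 Y133.0380 F2529
G1 X141.1847 Y140.1812 F2529
G1 X140.8573 Y149.8444 F2529
M5
G00 X184.2878 Y81.5369
M4 S598
G1 X30.2606 Y69.6653 F2108
G1 X155.6561 Y58.9914 F2108
G1 X75.1791 Y108.8030 F2108
G1 X67.8103 Y96.1796 F2108
M5
G00 X84.8213 Y103.3174
M4 S598
G1 X102.1671 Y114.6863 F2108
G1 X119.8047 Y128.7519 F2108
G1 X134.6031 Y143.1609 F2108
G1 X143.4311 Y155.5600 F2108
G1 X143.1575 Y163.5956 F2108
M5
G00 X118.8884 Y113.6096
M4 S598
G1 X106.9415 Y123.9976 F2108
G1 X98.5667 Y126.3922 F2108
G1 X93.8335 Y124.1577 F2108
G1 X92.8115 Y120.6583 F2108
G1 X95.5702 Y119.2583 F2108
M5
G00 X0.0000 Y0.0000

viewBox `0 0 211.8042 182.4198` with mm width/height → 1 unit = 1 mm. Flip: y_m = 182.4198 − y_svg.

**Shape 1** — `<path>` quadratic bezier, stroke `#ff0000` → engrave (S185, F2529). Control points (SVG): P0=(108.4031,131.6978), P1=(132.9873,128.5689), P2=(118.7973,92.7030); sampled at t=k/5. Machine vertices: (108.4031,50.7220) → (116.6858,53.2830) → (121.8666,58.4630) → (123.9454,66.2620) → (122.9223,76.6799) → (118.7973,89.7168). Open path.

**Shape 2** — `<path>` quadratic bezier, stroke `#ff0000` → engrave (S185, F2529). Control points (SVG): P0=(97.2619,55.6905), P1=(147.3299,59.8836), P2=(140.8573,32.5754); sampled at t=k/5. Machine vertices: (97.2619,126.7293) → (115.0275,126.3121) → (128.2698,128.4150) → (136.9889,133.0380) → (141.1847,140.1812) → (140.8573,149.8444). Open path.

**Shape 3** — `<path>` open polyline, stroke `#ff8800` → score (S598, F2108). Machine vertices: (184.2878,81.5369) → (30.2606,69.6653) → (155.6561,58.9914) → (75.1791,108.8030) → (67.8103,96.1796). Open path.

**Shape 4** — `<path>` cubic bezier, stroke `#ff8800` → score (S598, F2108). Control points (SVG): P0=(84.8213,79.1024), P1=(111.7482,63.7089), P2=(152.9376,27.2734), P3=(143.1575,18.8242); sampled at t=k/5. Machine vertices: (84.8213,103.3174) → (102.1671,114.6863) → (119.8047,128.7519) → (134.6031,143.1609) → (143.4311,155.5600) → (143.1575,163.5956). Open path.

**Shape 5** — `<path>` cubic bezier, stroke `#ff8800` → score (S598, F2108). Control points (SVG): P0=(118.8884,68.8102), P1=(96.0389,42.9668), P2=(87.7831,64.4466), P3=(95.5702,63.1615); sampled at t=k/5. Machine vertices: (118.8884,113.6096) → (106.9415,123.9976) → (98.5667,126.3922) → (93.8335,124.1577) → (92.8115,120.6583) → (95.5702,119.2583). Open path.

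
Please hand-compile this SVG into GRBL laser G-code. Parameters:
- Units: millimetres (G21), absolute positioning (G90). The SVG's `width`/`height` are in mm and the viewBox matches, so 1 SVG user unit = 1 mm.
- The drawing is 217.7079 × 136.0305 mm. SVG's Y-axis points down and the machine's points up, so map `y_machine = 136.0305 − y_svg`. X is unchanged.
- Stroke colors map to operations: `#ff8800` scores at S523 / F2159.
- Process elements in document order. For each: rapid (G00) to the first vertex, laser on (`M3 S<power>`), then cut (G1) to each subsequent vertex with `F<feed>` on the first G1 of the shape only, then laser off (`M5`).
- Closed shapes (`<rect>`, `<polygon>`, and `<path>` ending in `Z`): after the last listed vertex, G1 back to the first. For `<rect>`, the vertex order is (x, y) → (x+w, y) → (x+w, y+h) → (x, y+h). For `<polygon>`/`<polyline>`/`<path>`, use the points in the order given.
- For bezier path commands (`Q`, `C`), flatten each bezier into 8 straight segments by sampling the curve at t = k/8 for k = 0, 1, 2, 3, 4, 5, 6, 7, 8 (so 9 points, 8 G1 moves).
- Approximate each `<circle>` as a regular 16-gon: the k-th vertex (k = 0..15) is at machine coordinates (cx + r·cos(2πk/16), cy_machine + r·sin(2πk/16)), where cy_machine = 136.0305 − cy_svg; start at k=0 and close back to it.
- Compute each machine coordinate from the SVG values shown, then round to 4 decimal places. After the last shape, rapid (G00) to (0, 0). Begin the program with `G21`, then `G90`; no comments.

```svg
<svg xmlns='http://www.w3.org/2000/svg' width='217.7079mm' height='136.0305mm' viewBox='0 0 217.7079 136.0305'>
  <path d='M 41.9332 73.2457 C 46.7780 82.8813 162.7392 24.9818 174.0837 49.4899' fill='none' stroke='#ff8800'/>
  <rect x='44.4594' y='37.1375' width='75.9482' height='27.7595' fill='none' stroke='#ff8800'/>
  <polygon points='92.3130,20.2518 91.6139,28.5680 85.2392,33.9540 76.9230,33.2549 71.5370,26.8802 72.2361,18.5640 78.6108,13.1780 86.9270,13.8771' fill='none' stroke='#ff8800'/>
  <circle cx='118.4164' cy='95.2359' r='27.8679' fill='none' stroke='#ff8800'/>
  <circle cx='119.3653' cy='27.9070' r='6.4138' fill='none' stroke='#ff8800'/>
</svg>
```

G21
G90
G00 X41.9332 Y62.7848
M3 S523
G1 X48.5372 Y62.0443 F2159
G1 X63.0303 Y65.8781
G1 X82.8843 Y72.5290
G1 X105.5711 Y80.2399
G1 X128.5625 Y87.2536
G1 X149.3305 Y91.8131
G1 X165.3470 Y92.1611
G1 X174.0837 Y86.5406
M5
G00 X44.4594 Y98.8930
M3 S523
G1 X120.4076 Y98.8930 F2159
G1 X120.4076 Y71.1335
G1 X44.4594 Y71.1335
G1 X44.4594 Y98.8930
M5
G00 X92.3130 Y115.7787
M3 S523
G1 X91.6139 Y107.4625 F2159
G1 X85.2392 Y102.0765
G1 X76.9230 Y102.7756
G1 X71.5370 Y109.1503
G1 X72.2361 Y117.4665
G1 X78.6108 Y122.8525
G1 X86.9270 Y122.1534
G1 X92.3130 Y115.7787
M5
G00 X146.2843 Y40.7946
M3 S523
G1 X144.1630 Y51.4592 F2159
G1 X138.1220 Y60.5002
G1 X129.0810 Y66.5412
G1 X118.4164 Y68.6625
G1 X107.7518 Y66.5412
G1 X98.7108 Y60.5002
G1 X92.6698 Y51.4592
G1 X90.5485 Y40.7946
G1 X92.6698 Y30.1300
G1 X98.7108 Y21.0890
G1 X107.7518 Y15.0480
G1 X118.4164 Y12.9267
G1 X129.0810 Y15.0480
G1 X138.1220 Y21.0890
G1 X144.1630 Y30.1300
G1 X146.2843 Y40.7946
M5
G00 X125.7791 Y108.1235
M3 S523
G1 X125.2909 Y110.5780 F2159
G1 X123.9005 Y112.6587
G1 X121.8198 Y114.0491
G1 X119.3653 Y114.5373
G1 X116.9108 Y114.0491
G1 X114.8301 Y112.6587
G1 X113.4397 Y110.5780
G1 X112.9515 Y108.1235
G1 X113.4397 Y105.6690
G1 X114.8301 Y103.5883
G1 X116.9108 Y102.1979
G1 X119.3653 Y101.7097
G1 X121.8198 Y102.1979
G1 X123.9005 Y103.5883
G1 X125.2909 Y105.6690
G1 X125.7791 Y108.1235
M5
G00 X0.0000 Y0.0000

viewBox `0 0 217.7079 136.0305` with mm width/height → 1 unit = 1 mm. Flip: y_m = 136.0305 − y_svg.

**Shape 1** — `<path>` cubic bezier, stroke `#ff8800` → score (S523, F2159). Control points (SVG): P0=(41.9332,73.2457), P1=(46.7780,82.8813), P2=(162.7392,24.9818), P3=(174.0837,49.4899); sampled at t=k/8. Machine vertices: (41.9332,62.7848) → (48.5372,62.0443) → (63.0303,65.8781) → (82.8843,72.5290) → (105.5711,80.2399) → (128.5625,87.2536) → (149.3305,91.8131) → (165.3470,92.1611) → (174.0837,86.5406). Open path.

**Shape 2** — `<rect>` rectangle, stroke `#ff8800` → score (S523, F2159). Machine vertices: (44.4594,98.8930) → (120.4076,98.8930) → (120.4076,71.1335) → (44.4594,71.1335) → (44.4594,98.8930). Closed: final G1 returns to the first vertex.

**Shape 3** — `<polygon>` regular polygon, stroke `#ff8800` → score (S523, F2159). Machine vertices: (92.3130,115.7787) → (91.6139,107.4625) → (85.2392,102.0765) → (76.9230,102.7756) → (71.5370,109.1503) → (72.2361,117.4665) → (78.6108,122.8525) → (86.9270,122.1534) → (92.3130,115.7787). Closed: final G1 returns to the first vertex.

**Shape 4** — `<circle>` circle, stroke `#ff8800` → score (S523, F2159). Machine vertices: (146.2843,40.7946) → (144.1630,51.4592) → (138.1220,60.5002) → (129.0810,66.5412) → (118.4164,68.6625) → (107.7518,66.5412) → (98.7108,60.5002) → (92.6698,51.4592) → (90.5485,40.7946) → (92.6698,30.1300) → (98.7108,21.0890) → (107.7518,15.0480) → (118.4164,12.9267) → (129.0810,15.0480) → (138.1220,21.0890) → (144.1630,30.1300) → (146.2843,40.7946). Closed: final G1 returns to the first vertex.

**Shape 5** — `<circle>` circle, stroke `#ff8800` → score (S523, F2159). Machine vertices: (125.7791,108.1235) → (125.2909,110.5780) → (123.9005,112.6587) → (121.8198,114.0491) → (119.3653,114.5373) → (116.9108,114.0491) → (114.8301,112.6587) → (113.4397,110.5780) → (112.9515,108.1235) → (113.4397,105.6690) → (114.8301,103.5883) → (116.9108,102.1979) → (119.3653,101.7097) → (121.8198,102.1979) → (123.9005,103.5883) → (125.2909,105.6690) → (125.7791,108.1235). Closed: final G1 returns to the first vertex.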